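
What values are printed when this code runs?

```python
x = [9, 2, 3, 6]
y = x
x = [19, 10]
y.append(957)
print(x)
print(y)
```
[19, 10]
[9, 2, 3, 6, 957]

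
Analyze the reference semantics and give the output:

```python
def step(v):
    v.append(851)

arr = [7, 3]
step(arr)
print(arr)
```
[7, 3, 851]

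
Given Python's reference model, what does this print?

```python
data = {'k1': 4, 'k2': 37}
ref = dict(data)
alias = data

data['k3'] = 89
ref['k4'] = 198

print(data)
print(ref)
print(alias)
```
{'k1': 4, 'k2': 37, 'k3': 89}
{'k1': 4, 'k2': 37, 'k4': 198}
{'k1': 4, 'k2': 37, 'k3': 89}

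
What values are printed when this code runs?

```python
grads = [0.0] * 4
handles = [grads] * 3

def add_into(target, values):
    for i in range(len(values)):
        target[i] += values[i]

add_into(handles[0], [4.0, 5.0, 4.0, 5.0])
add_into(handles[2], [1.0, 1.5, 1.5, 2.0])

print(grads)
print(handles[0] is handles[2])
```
[5.0, 6.5, 5.5, 7.0]
True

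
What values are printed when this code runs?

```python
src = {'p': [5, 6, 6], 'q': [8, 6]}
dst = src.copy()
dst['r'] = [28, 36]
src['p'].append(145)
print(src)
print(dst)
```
{'p': [5, 6, 6, 145], 'q': [8, 6]}
{'p': [5, 6, 6, 145], 'q': [8, 6], 'r': [28, 36]}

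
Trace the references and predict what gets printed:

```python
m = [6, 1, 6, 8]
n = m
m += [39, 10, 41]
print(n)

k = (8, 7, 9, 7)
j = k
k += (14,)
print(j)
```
[6, 1, 6, 8, 39, 10, 41]
(8, 7, 9, 7)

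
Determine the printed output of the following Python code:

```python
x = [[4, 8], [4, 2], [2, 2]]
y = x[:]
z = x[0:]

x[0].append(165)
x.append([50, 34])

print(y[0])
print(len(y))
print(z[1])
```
[4, 8, 165]
3
[4, 2]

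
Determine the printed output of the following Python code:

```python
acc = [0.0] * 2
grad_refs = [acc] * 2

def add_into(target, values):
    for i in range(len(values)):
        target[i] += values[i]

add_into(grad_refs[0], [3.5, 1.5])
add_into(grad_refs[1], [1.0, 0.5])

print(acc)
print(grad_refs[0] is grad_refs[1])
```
[4.5, 2.0]
True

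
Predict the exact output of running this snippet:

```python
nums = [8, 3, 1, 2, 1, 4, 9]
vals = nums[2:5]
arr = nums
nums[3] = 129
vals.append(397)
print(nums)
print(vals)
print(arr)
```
[8, 3, 1, 129, 1, 4, 9]
[1, 2, 1, 397]
[8, 3, 1, 129, 1, 4, 9]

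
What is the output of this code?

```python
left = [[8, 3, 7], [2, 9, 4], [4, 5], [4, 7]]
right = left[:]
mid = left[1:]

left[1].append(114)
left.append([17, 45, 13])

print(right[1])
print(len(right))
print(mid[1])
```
[2, 9, 4, 114]
4
[4, 5]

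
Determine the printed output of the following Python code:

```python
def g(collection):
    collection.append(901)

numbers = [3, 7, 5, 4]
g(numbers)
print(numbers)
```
[3, 7, 5, 4, 901]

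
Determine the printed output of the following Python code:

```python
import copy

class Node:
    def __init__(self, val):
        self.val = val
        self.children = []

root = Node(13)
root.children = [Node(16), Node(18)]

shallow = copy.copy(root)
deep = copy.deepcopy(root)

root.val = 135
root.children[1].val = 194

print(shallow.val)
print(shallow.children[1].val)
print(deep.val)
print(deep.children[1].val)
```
13
194
13
18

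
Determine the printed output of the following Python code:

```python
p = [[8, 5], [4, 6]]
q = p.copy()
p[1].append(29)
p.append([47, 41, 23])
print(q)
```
[[8, 5], [4, 6, 29]]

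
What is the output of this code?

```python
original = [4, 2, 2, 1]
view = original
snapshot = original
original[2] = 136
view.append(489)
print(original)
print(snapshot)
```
[4, 2, 136, 1, 489]
[4, 2, 136, 1, 489]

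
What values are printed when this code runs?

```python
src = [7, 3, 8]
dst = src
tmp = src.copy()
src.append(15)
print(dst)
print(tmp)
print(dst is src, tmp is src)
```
[7, 3, 8, 15]
[7, 3, 8]
True False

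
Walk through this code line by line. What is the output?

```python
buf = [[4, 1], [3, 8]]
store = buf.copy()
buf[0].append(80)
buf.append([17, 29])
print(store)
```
[[4, 1, 80], [3, 8]]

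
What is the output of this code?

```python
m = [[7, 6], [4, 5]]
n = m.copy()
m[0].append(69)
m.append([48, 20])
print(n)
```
[[7, 6, 69], [4, 5]]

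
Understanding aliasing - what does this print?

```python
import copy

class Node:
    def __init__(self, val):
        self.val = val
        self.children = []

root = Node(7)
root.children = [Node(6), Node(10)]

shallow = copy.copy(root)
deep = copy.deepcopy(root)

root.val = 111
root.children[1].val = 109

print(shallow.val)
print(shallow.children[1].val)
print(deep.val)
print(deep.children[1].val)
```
7
109
7
10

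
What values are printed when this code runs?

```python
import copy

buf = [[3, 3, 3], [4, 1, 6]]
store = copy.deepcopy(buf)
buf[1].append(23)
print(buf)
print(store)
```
[[3, 3, 3], [4, 1, 6, 23]]
[[3, 3, 3], [4, 1, 6]]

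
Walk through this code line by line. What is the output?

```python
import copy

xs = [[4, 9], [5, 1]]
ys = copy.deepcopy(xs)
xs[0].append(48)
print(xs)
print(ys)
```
[[4, 9, 48], [5, 1]]
[[4, 9], [5, 1]]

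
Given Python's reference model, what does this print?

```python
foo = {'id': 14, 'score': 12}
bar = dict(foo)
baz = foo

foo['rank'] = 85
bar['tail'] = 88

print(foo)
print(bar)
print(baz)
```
{'id': 14, 'score': 12, 'rank': 85}
{'id': 14, 'score': 12, 'tail': 88}
{'id': 14, 'score': 12, 'rank': 85}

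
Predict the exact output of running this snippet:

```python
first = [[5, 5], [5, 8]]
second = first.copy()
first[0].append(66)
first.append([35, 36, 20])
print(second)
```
[[5, 5, 66], [5, 8]]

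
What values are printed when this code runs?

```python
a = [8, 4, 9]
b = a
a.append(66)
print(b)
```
[8, 4, 9, 66]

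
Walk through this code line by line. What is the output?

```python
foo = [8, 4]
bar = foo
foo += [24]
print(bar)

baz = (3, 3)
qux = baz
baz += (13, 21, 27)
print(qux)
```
[8, 4, 24]
(3, 3)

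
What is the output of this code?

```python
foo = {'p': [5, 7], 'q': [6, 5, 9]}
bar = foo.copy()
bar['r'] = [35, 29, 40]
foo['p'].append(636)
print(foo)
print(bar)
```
{'p': [5, 7, 636], 'q': [6, 5, 9]}
{'p': [5, 7, 636], 'q': [6, 5, 9], 'r': [35, 29, 40]}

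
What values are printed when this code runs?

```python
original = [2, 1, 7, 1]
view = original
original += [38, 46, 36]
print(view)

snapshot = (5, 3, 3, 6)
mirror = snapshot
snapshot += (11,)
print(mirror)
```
[2, 1, 7, 1, 38, 46, 36]
(5, 3, 3, 6)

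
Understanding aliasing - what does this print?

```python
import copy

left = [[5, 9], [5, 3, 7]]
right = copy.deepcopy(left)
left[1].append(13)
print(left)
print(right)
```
[[5, 9], [5, 3, 7, 13]]
[[5, 9], [5, 3, 7]]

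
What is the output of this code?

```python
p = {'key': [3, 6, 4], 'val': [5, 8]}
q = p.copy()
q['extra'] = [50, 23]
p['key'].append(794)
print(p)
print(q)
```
{'key': [3, 6, 4, 794], 'val': [5, 8]}
{'key': [3, 6, 4, 794], 'val': [5, 8], 'extra': [50, 23]}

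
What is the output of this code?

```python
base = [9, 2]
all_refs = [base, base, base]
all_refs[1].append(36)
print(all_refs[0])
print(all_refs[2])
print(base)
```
[9, 2, 36]
[9, 2, 36]
[9, 2, 36]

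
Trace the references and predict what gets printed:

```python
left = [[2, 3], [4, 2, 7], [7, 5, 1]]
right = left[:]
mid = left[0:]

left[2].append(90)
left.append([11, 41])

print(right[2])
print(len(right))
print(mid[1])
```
[7, 5, 1, 90]
3
[4, 2, 7]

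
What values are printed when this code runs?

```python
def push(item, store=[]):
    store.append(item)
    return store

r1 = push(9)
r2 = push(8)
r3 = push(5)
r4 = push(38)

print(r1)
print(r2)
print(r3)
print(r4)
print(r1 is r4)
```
[9, 8, 5, 38]
[9, 8, 5, 38]
[9, 8, 5, 38]
[9, 8, 5, 38]
True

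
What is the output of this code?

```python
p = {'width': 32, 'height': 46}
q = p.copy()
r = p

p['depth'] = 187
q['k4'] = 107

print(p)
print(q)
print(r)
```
{'width': 32, 'height': 46, 'depth': 187}
{'width': 32, 'height': 46, 'k4': 107}
{'width': 32, 'height': 46, 'depth': 187}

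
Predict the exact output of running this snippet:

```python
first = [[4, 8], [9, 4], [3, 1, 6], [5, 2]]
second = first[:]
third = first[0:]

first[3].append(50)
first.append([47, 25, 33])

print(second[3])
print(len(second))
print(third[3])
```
[5, 2, 50]
4
[5, 2, 50]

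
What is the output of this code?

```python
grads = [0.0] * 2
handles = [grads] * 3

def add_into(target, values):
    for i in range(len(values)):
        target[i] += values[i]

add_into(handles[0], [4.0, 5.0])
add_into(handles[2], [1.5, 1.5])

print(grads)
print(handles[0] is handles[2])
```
[5.5, 6.5]
True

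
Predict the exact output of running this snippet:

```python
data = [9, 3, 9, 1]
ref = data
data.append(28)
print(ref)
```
[9, 3, 9, 1, 28]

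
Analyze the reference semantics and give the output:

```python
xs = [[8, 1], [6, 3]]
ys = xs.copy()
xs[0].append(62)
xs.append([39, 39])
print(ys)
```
[[8, 1, 62], [6, 3]]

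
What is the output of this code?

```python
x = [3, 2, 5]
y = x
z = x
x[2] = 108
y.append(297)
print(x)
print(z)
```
[3, 2, 108, 297]
[3, 2, 108, 297]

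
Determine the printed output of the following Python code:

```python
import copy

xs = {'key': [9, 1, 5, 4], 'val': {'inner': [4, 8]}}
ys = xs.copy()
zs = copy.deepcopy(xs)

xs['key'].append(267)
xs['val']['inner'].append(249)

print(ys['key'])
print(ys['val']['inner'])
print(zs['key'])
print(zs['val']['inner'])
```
[9, 1, 5, 4, 267]
[4, 8, 249]
[9, 1, 5, 4]
[4, 8]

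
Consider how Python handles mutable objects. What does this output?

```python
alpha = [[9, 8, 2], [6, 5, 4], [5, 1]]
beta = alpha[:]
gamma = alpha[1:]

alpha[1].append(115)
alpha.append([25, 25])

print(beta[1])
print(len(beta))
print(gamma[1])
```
[6, 5, 4, 115]
3
[5, 1]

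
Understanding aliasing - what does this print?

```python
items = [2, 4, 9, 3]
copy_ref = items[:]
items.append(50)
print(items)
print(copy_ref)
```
[2, 4, 9, 3, 50]
[2, 4, 9, 3]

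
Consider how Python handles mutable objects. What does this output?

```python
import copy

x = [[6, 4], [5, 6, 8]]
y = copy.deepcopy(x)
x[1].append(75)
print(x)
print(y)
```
[[6, 4], [5, 6, 8, 75]]
[[6, 4], [5, 6, 8]]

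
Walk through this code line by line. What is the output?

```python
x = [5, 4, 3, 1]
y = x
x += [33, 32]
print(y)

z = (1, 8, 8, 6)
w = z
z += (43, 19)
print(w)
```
[5, 4, 3, 1, 33, 32]
(1, 8, 8, 6)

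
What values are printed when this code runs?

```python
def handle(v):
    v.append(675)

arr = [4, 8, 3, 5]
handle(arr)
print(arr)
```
[4, 8, 3, 5, 675]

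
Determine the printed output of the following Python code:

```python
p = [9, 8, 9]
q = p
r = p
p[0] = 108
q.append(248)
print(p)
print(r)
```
[108, 8, 9, 248]
[108, 8, 9, 248]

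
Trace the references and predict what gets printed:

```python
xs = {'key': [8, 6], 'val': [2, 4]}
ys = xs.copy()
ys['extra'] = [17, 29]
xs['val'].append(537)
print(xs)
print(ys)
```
{'key': [8, 6], 'val': [2, 4, 537]}
{'key': [8, 6], 'val': [2, 4, 537], 'extra': [17, 29]}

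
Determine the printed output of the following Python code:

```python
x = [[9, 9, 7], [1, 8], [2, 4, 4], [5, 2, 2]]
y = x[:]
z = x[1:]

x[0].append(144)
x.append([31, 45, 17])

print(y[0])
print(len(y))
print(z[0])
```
[9, 9, 7, 144]
4
[1, 8]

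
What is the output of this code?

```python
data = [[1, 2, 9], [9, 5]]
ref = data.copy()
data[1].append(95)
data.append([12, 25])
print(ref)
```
[[1, 2, 9], [9, 5, 95]]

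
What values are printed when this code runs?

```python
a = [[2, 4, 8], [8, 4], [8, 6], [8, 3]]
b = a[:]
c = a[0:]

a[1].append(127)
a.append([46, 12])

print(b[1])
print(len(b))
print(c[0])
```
[8, 4, 127]
4
[2, 4, 8]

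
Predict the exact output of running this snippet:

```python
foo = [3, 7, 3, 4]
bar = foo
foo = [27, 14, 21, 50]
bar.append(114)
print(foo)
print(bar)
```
[27, 14, 21, 50]
[3, 7, 3, 4, 114]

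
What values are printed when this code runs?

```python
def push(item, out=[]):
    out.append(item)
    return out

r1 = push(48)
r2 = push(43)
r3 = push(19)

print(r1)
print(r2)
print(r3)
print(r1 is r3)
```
[48, 43, 19]
[48, 43, 19]
[48, 43, 19]
True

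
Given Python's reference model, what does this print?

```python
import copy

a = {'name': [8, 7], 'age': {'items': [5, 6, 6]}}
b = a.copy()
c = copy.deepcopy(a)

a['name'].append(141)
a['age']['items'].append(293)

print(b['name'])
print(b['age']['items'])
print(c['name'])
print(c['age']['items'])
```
[8, 7, 141]
[5, 6, 6, 293]
[8, 7]
[5, 6, 6]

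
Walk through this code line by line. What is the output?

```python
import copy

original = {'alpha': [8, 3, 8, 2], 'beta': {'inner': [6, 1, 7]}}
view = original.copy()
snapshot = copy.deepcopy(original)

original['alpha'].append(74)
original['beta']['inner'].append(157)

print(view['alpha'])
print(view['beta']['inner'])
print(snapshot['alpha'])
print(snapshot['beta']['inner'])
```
[8, 3, 8, 2, 74]
[6, 1, 7, 157]
[8, 3, 8, 2]
[6, 1, 7]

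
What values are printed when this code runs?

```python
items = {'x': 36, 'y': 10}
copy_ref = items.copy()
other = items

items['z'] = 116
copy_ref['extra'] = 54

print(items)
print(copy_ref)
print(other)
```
{'x': 36, 'y': 10, 'z': 116}
{'x': 36, 'y': 10, 'extra': 54}
{'x': 36, 'y': 10, 'z': 116}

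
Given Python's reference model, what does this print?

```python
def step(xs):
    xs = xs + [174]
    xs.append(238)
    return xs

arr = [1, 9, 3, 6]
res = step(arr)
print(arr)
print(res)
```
[1, 9, 3, 6]
[1, 9, 3, 6, 174, 238]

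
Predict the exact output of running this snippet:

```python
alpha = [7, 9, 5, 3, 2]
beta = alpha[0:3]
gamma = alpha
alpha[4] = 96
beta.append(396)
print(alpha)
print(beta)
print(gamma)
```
[7, 9, 5, 3, 96]
[7, 9, 5, 396]
[7, 9, 5, 3, 96]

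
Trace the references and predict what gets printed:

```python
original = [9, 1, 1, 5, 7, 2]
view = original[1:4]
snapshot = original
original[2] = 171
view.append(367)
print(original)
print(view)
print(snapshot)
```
[9, 1, 171, 5, 7, 2]
[1, 1, 5, 367]
[9, 1, 171, 5, 7, 2]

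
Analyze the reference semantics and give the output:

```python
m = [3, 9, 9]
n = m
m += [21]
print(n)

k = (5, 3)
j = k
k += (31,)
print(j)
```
[3, 9, 9, 21]
(5, 3)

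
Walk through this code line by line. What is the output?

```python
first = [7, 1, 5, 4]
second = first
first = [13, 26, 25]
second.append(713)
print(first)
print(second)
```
[13, 26, 25]
[7, 1, 5, 4, 713]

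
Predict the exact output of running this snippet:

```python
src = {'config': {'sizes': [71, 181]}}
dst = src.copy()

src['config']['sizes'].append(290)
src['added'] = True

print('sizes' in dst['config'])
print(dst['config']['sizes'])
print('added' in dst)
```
True
[71, 181, 290]
False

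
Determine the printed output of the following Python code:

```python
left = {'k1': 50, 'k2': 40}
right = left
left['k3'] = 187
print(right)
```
{'k1': 50, 'k2': 40, 'k3': 187}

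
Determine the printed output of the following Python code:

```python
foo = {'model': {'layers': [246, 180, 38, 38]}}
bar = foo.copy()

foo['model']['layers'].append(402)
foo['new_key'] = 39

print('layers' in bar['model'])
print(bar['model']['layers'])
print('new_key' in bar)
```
True
[246, 180, 38, 38, 402]
False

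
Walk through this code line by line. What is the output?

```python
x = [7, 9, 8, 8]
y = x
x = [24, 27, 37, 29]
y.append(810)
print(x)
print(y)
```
[24, 27, 37, 29]
[7, 9, 8, 8, 810]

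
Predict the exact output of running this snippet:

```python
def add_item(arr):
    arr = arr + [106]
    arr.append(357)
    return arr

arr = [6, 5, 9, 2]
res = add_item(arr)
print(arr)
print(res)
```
[6, 5, 9, 2]
[6, 5, 9, 2, 106, 357]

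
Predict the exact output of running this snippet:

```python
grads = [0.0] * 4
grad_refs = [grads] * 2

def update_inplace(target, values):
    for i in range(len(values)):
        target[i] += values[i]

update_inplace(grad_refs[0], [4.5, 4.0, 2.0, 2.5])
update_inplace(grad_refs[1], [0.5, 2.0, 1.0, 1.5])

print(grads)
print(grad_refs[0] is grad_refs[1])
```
[5.0, 6.0, 3.0, 4.0]
True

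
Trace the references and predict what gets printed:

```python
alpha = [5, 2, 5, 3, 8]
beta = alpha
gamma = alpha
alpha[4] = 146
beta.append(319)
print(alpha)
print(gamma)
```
[5, 2, 5, 3, 146, 319]
[5, 2, 5, 3, 146, 319]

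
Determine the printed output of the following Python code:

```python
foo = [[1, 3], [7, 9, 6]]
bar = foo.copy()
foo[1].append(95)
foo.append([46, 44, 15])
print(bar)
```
[[1, 3], [7, 9, 6, 95]]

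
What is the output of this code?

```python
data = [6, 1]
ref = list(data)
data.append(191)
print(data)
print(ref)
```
[6, 1, 191]
[6, 1]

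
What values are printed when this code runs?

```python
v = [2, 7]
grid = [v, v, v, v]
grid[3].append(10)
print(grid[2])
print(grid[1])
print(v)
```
[2, 7, 10]
[2, 7, 10]
[2, 7, 10]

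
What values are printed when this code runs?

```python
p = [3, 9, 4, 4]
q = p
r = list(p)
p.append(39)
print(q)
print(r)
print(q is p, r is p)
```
[3, 9, 4, 4, 39]
[3, 9, 4, 4]
True False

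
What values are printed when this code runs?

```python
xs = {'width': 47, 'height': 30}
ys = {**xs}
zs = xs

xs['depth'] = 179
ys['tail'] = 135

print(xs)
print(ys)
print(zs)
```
{'width': 47, 'height': 30, 'depth': 179}
{'width': 47, 'height': 30, 'tail': 135}
{'width': 47, 'height': 30, 'depth': 179}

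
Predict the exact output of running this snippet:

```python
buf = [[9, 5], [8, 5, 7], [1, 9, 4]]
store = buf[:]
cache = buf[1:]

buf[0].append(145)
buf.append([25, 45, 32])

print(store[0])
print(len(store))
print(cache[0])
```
[9, 5, 145]
3
[8, 5, 7]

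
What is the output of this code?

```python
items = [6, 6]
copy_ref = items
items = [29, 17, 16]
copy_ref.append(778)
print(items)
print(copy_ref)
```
[29, 17, 16]
[6, 6, 778]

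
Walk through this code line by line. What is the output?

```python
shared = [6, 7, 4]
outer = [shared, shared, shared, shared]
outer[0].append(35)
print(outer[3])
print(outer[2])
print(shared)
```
[6, 7, 4, 35]
[6, 7, 4, 35]
[6, 7, 4, 35]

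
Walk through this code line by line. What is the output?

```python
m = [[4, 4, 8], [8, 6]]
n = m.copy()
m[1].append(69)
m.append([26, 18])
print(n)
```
[[4, 4, 8], [8, 6, 69]]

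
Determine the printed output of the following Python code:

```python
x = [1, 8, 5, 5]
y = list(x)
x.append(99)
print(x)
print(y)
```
[1, 8, 5, 5, 99]
[1, 8, 5, 5]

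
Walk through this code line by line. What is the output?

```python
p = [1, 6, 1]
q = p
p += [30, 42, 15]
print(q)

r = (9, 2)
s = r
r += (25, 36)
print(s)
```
[1, 6, 1, 30, 42, 15]
(9, 2)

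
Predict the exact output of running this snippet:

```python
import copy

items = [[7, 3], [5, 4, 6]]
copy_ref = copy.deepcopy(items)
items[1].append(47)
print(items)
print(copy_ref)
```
[[7, 3], [5, 4, 6, 47]]
[[7, 3], [5, 4, 6]]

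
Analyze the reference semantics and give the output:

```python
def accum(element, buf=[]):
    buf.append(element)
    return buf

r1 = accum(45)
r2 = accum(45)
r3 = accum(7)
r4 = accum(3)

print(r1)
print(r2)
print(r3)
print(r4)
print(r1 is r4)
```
[45, 45, 7, 3]
[45, 45, 7, 3]
[45, 45, 7, 3]
[45, 45, 7, 3]
True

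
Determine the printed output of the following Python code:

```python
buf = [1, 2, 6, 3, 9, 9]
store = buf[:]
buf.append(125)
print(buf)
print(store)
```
[1, 2, 6, 3, 9, 9, 125]
[1, 2, 6, 3, 9, 9]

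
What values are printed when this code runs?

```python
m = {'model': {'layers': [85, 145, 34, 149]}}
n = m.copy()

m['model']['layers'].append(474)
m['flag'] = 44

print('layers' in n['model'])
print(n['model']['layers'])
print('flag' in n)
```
True
[85, 145, 34, 149, 474]
False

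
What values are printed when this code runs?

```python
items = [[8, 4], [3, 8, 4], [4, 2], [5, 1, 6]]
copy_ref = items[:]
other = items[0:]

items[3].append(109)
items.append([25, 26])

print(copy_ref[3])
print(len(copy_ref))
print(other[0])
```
[5, 1, 6, 109]
4
[8, 4]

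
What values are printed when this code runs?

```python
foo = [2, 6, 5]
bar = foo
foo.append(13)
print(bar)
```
[2, 6, 5, 13]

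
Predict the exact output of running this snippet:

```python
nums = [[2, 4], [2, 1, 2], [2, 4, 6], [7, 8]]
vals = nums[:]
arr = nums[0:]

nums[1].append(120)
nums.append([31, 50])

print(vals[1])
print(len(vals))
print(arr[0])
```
[2, 1, 2, 120]
4
[2, 4]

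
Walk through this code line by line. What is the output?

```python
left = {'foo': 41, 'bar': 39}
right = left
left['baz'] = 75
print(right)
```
{'foo': 41, 'bar': 39, 'baz': 75}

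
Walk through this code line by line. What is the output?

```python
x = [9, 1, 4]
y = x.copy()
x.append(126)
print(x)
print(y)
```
[9, 1, 4, 126]
[9, 1, 4]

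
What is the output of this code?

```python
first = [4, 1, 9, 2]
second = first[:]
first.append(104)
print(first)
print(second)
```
[4, 1, 9, 2, 104]
[4, 1, 9, 2]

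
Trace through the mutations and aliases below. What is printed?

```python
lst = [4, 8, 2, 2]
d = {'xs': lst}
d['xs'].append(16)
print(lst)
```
[4, 8, 2, 2, 16]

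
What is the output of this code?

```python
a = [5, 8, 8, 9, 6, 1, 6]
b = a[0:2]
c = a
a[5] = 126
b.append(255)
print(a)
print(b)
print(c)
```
[5, 8, 8, 9, 6, 126, 6]
[5, 8, 255]
[5, 8, 8, 9, 6, 126, 6]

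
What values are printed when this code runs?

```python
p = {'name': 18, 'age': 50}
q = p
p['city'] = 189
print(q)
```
{'name': 18, 'age': 50, 'city': 189}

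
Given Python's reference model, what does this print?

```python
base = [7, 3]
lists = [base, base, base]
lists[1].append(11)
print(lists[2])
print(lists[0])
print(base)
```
[7, 3, 11]
[7, 3, 11]
[7, 3, 11]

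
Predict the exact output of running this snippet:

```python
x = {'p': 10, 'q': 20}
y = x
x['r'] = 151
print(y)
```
{'p': 10, 'q': 20, 'r': 151}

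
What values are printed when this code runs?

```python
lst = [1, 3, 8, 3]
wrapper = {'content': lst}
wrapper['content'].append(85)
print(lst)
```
[1, 3, 8, 3, 85]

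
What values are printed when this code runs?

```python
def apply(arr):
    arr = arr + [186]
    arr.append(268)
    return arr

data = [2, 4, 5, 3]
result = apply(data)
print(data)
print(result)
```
[2, 4, 5, 3]
[2, 4, 5, 3, 186, 268]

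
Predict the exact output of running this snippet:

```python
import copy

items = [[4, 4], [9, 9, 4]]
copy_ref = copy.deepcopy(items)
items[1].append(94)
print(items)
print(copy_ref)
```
[[4, 4], [9, 9, 4, 94]]
[[4, 4], [9, 9, 4]]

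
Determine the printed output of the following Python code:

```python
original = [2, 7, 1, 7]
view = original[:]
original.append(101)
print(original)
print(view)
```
[2, 7, 1, 7, 101]
[2, 7, 1, 7]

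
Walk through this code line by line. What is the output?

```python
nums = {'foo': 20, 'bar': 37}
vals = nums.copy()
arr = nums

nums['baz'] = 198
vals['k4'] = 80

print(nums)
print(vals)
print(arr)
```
{'foo': 20, 'bar': 37, 'baz': 198}
{'foo': 20, 'bar': 37, 'k4': 80}
{'foo': 20, 'bar': 37, 'baz': 198}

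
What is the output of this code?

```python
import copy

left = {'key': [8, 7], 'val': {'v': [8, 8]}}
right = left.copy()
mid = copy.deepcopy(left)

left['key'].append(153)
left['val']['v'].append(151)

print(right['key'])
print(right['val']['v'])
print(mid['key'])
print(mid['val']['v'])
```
[8, 7, 153]
[8, 8, 151]
[8, 7]
[8, 8]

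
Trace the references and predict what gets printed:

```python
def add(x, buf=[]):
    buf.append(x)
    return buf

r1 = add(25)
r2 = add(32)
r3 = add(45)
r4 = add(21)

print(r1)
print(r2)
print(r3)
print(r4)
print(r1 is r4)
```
[25, 32, 45, 21]
[25, 32, 45, 21]
[25, 32, 45, 21]
[25, 32, 45, 21]
True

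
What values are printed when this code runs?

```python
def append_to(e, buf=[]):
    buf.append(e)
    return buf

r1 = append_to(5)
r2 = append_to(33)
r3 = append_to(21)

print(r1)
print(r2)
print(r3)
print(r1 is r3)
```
[5, 33, 21]
[5, 33, 21]
[5, 33, 21]
True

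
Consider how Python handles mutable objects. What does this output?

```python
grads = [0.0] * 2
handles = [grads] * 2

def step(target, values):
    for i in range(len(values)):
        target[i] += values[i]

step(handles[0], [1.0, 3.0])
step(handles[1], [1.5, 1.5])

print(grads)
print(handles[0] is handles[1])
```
[2.5, 4.5]
True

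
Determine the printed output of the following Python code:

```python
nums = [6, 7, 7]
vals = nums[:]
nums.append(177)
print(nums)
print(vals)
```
[6, 7, 7, 177]
[6, 7, 7]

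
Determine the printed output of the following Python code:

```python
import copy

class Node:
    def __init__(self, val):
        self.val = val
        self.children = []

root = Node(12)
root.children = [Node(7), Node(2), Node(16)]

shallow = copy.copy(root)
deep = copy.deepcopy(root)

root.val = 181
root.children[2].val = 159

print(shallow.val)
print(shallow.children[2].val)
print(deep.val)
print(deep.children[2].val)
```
12
159
12
16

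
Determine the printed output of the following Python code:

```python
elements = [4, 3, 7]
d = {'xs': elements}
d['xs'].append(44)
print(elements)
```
[4, 3, 7, 44]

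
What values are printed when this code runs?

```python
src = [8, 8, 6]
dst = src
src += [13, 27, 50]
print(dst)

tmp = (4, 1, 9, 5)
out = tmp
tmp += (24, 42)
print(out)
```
[8, 8, 6, 13, 27, 50]
(4, 1, 9, 5)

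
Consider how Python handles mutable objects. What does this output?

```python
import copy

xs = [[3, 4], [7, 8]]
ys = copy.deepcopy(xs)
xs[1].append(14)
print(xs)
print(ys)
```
[[3, 4], [7, 8, 14]]
[[3, 4], [7, 8]]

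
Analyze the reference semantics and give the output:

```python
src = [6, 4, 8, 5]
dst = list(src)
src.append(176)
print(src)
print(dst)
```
[6, 4, 8, 5, 176]
[6, 4, 8, 5]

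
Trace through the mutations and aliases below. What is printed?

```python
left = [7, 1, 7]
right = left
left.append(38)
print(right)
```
[7, 1, 7, 38]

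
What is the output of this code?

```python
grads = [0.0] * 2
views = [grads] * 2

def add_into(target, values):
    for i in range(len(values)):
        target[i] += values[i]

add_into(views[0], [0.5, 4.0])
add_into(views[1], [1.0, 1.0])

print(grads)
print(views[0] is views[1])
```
[1.5, 5.0]
True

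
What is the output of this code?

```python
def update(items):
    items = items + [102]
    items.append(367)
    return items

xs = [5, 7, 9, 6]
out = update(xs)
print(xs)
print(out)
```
[5, 7, 9, 6]
[5, 7, 9, 6, 102, 367]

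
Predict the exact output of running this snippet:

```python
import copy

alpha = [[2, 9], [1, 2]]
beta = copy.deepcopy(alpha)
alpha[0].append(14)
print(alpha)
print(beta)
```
[[2, 9, 14], [1, 2]]
[[2, 9], [1, 2]]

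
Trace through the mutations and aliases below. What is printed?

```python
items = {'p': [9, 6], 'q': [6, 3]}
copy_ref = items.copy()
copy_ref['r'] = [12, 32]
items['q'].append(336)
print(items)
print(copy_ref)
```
{'p': [9, 6], 'q': [6, 3, 336]}
{'p': [9, 6], 'q': [6, 3, 336], 'r': [12, 32]}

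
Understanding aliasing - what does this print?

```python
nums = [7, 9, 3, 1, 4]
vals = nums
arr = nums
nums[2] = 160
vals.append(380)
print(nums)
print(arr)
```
[7, 9, 160, 1, 4, 380]
[7, 9, 160, 1, 4, 380]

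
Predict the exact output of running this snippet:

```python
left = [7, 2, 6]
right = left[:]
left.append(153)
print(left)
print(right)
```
[7, 2, 6, 153]
[7, 2, 6]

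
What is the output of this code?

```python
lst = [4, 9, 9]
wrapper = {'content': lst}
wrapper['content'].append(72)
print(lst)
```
[4, 9, 9, 72]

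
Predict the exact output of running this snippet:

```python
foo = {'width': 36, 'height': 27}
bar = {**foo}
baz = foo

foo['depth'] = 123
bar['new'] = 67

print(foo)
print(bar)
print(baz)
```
{'width': 36, 'height': 27, 'depth': 123}
{'width': 36, 'height': 27, 'new': 67}
{'width': 36, 'height': 27, 'depth': 123}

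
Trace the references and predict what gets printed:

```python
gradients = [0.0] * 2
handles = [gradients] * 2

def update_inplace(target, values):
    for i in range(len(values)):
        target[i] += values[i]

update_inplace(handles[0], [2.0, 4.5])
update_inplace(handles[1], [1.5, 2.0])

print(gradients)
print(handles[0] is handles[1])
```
[3.5, 6.5]
True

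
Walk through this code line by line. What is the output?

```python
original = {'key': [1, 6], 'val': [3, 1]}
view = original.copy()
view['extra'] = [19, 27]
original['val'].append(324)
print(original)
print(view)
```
{'key': [1, 6], 'val': [3, 1, 324]}
{'key': [1, 6], 'val': [3, 1, 324], 'extra': [19, 27]}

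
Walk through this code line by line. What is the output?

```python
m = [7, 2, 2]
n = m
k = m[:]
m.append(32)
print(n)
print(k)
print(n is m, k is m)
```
[7, 2, 2, 32]
[7, 2, 2]
True False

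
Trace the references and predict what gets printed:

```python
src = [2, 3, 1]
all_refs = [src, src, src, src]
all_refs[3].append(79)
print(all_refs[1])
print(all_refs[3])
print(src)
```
[2, 3, 1, 79]
[2, 3, 1, 79]
[2, 3, 1, 79]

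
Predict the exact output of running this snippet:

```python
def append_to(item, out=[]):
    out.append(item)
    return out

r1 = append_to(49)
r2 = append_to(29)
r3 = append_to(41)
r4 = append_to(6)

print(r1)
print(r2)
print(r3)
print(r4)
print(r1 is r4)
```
[49, 29, 41, 6]
[49, 29, 41, 6]
[49, 29, 41, 6]
[49, 29, 41, 6]
True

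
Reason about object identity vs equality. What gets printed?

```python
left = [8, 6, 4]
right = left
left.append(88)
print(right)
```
[8, 6, 4, 88]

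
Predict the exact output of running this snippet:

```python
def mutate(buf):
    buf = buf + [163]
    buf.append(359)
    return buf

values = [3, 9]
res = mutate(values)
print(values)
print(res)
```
[3, 9]
[3, 9, 163, 359]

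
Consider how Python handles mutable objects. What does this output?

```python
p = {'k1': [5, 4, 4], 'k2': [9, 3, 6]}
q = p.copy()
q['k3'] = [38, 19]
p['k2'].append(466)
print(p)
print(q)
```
{'k1': [5, 4, 4], 'k2': [9, 3, 6, 466]}
{'k1': [5, 4, 4], 'k2': [9, 3, 6, 466], 'k3': [38, 19]}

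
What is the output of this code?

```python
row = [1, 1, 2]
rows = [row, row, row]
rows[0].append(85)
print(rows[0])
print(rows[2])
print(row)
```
[1, 1, 2, 85]
[1, 1, 2, 85]
[1, 1, 2, 85]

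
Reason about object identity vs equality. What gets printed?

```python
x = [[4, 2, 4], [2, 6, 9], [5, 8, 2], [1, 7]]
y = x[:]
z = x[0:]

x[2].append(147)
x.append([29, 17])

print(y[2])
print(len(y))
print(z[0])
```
[5, 8, 2, 147]
4
[4, 2, 4]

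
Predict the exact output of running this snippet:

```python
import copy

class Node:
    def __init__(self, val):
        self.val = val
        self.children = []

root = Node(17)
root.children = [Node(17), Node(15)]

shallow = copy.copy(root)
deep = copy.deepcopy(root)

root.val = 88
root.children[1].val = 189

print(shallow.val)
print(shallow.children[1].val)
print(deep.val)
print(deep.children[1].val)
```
17
189
17
15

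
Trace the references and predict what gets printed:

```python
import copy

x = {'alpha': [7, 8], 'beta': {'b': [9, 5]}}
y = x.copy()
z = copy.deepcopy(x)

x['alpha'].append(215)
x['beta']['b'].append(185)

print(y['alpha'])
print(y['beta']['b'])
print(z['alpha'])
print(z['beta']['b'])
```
[7, 8, 215]
[9, 5, 185]
[7, 8]
[9, 5]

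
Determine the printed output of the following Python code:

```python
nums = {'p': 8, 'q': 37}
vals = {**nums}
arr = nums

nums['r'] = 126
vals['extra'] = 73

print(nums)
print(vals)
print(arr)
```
{'p': 8, 'q': 37, 'r': 126}
{'p': 8, 'q': 37, 'extra': 73}
{'p': 8, 'q': 37, 'r': 126}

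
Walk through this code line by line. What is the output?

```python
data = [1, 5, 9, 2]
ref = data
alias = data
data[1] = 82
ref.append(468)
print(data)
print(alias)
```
[1, 82, 9, 2, 468]
[1, 82, 9, 2, 468]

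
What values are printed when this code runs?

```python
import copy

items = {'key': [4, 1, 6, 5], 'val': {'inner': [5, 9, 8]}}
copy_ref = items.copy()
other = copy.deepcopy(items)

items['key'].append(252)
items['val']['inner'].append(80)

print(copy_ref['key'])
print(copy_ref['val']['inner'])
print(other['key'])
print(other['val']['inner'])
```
[4, 1, 6, 5, 252]
[5, 9, 8, 80]
[4, 1, 6, 5]
[5, 9, 8]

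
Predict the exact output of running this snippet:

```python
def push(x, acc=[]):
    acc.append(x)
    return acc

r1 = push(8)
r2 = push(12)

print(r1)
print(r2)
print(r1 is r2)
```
[8, 12]
[8, 12]
True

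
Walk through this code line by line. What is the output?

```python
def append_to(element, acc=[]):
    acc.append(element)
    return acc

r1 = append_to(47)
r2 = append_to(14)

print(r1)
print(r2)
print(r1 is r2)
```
[47, 14]
[47, 14]
True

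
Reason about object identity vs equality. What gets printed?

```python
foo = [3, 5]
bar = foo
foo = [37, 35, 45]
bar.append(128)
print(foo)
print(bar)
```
[37, 35, 45]
[3, 5, 128]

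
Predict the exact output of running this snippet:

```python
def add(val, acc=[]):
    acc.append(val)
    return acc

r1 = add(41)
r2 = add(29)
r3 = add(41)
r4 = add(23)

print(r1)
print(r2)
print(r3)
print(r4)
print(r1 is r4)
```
[41, 29, 41, 23]
[41, 29, 41, 23]
[41, 29, 41, 23]
[41, 29, 41, 23]
True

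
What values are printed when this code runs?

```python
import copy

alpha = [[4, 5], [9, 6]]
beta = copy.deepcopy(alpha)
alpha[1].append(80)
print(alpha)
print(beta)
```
[[4, 5], [9, 6, 80]]
[[4, 5], [9, 6]]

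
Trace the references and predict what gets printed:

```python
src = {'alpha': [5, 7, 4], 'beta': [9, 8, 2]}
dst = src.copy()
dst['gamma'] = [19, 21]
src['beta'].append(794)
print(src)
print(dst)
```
{'alpha': [5, 7, 4], 'beta': [9, 8, 2, 794]}
{'alpha': [5, 7, 4], 'beta': [9, 8, 2, 794], 'gamma': [19, 21]}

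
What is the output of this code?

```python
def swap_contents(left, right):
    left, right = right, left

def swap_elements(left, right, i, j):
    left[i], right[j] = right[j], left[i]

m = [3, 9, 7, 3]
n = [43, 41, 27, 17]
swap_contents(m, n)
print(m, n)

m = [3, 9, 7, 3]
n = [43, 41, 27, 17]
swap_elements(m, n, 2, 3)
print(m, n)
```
[3, 9, 7, 3] [43, 41, 27, 17]
[3, 9, 17, 3] [43, 41, 27, 7]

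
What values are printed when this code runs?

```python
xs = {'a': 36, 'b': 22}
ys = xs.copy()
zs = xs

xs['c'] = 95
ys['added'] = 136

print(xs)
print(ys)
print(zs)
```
{'a': 36, 'b': 22, 'c': 95}
{'a': 36, 'b': 22, 'added': 136}
{'a': 36, 'b': 22, 'c': 95}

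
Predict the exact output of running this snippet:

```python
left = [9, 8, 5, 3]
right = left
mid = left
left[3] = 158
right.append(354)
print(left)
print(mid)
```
[9, 8, 5, 158, 354]
[9, 8, 5, 158, 354]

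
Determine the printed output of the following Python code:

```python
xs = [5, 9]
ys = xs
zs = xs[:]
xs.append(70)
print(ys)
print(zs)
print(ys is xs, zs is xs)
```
[5, 9, 70]
[5, 9]
True False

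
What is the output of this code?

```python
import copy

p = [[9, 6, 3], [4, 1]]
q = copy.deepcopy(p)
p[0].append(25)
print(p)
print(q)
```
[[9, 6, 3, 25], [4, 1]]
[[9, 6, 3], [4, 1]]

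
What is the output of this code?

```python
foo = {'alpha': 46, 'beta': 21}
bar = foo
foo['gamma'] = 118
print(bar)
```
{'alpha': 46, 'beta': 21, 'gamma': 118}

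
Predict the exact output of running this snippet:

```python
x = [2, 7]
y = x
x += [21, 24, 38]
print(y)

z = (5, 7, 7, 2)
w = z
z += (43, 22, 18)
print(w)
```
[2, 7, 21, 24, 38]
(5, 7, 7, 2)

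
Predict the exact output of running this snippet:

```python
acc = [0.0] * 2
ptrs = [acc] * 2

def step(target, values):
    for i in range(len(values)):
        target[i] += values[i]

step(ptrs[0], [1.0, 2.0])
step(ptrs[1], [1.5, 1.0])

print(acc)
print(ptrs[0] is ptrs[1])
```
[2.5, 3.0]
True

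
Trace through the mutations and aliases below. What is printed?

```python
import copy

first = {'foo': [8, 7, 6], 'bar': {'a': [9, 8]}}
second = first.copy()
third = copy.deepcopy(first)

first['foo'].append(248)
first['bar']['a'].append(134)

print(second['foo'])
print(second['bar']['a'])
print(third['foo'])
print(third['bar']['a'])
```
[8, 7, 6, 248]
[9, 8, 134]
[8, 7, 6]
[9, 8]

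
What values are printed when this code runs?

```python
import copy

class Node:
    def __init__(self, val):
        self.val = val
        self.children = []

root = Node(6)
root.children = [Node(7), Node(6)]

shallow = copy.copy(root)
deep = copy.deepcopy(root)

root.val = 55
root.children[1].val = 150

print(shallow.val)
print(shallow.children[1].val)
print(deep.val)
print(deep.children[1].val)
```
6
150
6
6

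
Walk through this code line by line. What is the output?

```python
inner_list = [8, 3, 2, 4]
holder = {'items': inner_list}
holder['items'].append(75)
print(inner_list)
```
[8, 3, 2, 4, 75]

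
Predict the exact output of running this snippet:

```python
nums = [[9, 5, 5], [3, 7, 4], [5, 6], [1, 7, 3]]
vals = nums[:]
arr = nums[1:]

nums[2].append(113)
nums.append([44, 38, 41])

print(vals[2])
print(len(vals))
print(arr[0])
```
[5, 6, 113]
4
[3, 7, 4]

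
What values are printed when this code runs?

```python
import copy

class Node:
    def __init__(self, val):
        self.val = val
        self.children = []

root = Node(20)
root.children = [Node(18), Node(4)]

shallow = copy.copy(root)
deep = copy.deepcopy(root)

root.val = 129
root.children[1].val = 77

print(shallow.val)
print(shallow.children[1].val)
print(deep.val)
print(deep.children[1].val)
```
20
77
20
4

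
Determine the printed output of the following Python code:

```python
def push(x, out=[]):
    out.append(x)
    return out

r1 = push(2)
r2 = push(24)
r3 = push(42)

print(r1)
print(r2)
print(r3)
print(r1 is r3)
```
[2, 24, 42]
[2, 24, 42]
[2, 24, 42]
True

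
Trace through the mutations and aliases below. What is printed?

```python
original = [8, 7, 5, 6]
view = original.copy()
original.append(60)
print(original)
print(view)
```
[8, 7, 5, 6, 60]
[8, 7, 5, 6]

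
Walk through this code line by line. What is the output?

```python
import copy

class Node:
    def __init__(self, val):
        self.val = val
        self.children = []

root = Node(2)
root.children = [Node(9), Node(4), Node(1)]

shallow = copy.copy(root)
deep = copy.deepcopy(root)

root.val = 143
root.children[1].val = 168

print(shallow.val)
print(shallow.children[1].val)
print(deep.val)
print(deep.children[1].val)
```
2
168
2
4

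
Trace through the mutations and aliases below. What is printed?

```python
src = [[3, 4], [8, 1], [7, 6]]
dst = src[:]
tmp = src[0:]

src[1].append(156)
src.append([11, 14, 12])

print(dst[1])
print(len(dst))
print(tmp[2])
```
[8, 1, 156]
3
[7, 6]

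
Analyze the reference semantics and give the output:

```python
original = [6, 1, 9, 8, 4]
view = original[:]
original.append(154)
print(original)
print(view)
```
[6, 1, 9, 8, 4, 154]
[6, 1, 9, 8, 4]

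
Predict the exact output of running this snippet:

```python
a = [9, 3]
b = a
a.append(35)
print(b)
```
[9, 3, 35]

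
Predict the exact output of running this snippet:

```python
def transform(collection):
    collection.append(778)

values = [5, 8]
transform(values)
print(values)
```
[5, 8, 778]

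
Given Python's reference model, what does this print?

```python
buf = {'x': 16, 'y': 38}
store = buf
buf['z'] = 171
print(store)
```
{'x': 16, 'y': 38, 'z': 171}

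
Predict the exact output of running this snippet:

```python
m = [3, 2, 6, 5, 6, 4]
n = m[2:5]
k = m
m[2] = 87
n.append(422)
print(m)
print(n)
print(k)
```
[3, 2, 87, 5, 6, 4]
[6, 5, 6, 422]
[3, 2, 87, 5, 6, 4]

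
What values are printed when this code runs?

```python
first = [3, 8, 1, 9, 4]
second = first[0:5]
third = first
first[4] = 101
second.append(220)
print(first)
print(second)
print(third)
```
[3, 8, 1, 9, 101]
[3, 8, 1, 9, 4, 220]
[3, 8, 1, 9, 101]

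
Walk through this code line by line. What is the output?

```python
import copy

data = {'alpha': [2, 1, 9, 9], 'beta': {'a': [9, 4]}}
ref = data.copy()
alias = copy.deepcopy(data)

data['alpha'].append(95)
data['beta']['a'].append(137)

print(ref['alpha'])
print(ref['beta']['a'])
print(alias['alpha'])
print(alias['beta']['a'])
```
[2, 1, 9, 9, 95]
[9, 4, 137]
[2, 1, 9, 9]
[9, 4]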